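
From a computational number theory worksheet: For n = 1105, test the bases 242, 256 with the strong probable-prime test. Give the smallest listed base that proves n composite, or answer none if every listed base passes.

none

n − 1 = 1104 = 2^4 · 69, so s = 4 and d = 69.
Base 242: x_0 = 242^69 mod 1105 = 242. x_0 is neither 1 nor 1104, so continue squaring. x_1 = 242^2 mod 1105 = 1104. x_1 ≡ −1, so 242 is not a witness.
Base 256: x_0 = 256^69 mod 1105 = 1. x_0 = 1, so 256 is not a witness.
No listed base is a witness for 1105.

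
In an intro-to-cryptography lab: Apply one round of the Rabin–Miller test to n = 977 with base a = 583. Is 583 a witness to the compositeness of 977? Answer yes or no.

n − 1 = 976 = 2^4 · 61, so s = 4 and d = 61.
x_0 = 583^61 mod 977 = 925.
x_0 is neither 1 nor 976, so continue squaring.
x_1 = 925^2 mod 977 = 750.
x_2 = 750^2 mod 977 = 725.
x_3 = 725^2 mod 977 = 976.
x_3 ≡ −1, so 583 is not a witness.

no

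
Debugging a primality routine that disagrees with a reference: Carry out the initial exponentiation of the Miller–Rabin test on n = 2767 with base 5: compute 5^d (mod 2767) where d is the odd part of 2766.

n − 1 = 2766 = 2^1 · 1383, so s = 1 and d = 1383.
5^1383 mod 2767 = 2766.

2766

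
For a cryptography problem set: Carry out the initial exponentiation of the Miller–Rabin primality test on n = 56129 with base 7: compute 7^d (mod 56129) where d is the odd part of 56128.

34369

n − 1 = 56128 = 2^6 · 877, so s = 6 and d = 877.
7^877 mod 56129 = 34369.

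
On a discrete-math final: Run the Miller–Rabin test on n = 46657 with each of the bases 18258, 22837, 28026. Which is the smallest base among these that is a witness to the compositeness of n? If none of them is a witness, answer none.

n − 1 = 46656 = 2^6 · 729, so s = 6 and d = 729.
Base 18258: x_0 = 18258^729 mod 46657 = 41150. x_0 is neither 1 nor 46656, so continue squaring. x_1 = 41150^2 mod 46657 = 46656. x_1 ≡ −1, so 18258 is not a witness.
Base 22837: x_0 = 22837^729 mod 46657 = 23908. x_0 is neither 1 nor 46656, so continue squaring. x_1 = 23908^2 mod 46657 = 44214. x_2 = 44214^2 mod 46657 = 42810. x_3 = 42810^2 mod 46657 = 9140. x_4 = 9140^2 mod 46657 = 23570. x_5 = 23570^2 mod 46657 = 1. x_5 = 1 but x_4 ≠ ±1, a nontrivial square root of 1 — 22837 is a witness and 46657 is composite.
Base 28026: x_0 = 28026^729 mod 46657 = 12956. x_0 is neither 1 nor 46656, so continue squaring. x_1 = 12956^2 mod 46657 = 32707. x_2 = 32707^2 mod 46657 = 42810. x_3 = 42810^2 mod 46657 = 9140. x_4 = 9140^2 mod 46657 = 23570. x_5 = 23570^2 mod 46657 = 1. x_5 = 1 but x_4 ≠ ±1, a nontrivial square root of 1 — 28026 is a witness and 46657 is composite.
The smallest witness among the given bases is 22837.

22837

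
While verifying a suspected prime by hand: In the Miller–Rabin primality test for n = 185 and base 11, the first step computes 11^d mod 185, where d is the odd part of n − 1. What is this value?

n − 1 = 184 = 2^3 · 23, so s = 3 and d = 23.
11^23 mod 185 = 101.

101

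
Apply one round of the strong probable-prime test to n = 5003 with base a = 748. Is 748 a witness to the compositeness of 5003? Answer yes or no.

no

n − 1 = 5002 = 2^1 · 2501, so s = 1 and d = 2501.
x_0 = 748^2501 mod 5003 = 1.
x_0 = 1, so 748 is not a witness.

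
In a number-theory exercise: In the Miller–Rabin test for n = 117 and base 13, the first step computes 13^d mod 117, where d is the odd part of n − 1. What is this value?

n − 1 = 116 = 2^2 · 29, so s = 2 and d = 29.
By repeated squaring, 13^29 ≡ 52 (mod 117).

52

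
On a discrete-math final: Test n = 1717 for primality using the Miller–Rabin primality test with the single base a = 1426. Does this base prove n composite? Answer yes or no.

yes

n − 1 = 1716 = 2^2 · 429, so s = 2 and d = 429.
By repeated squaring, 1426^429 ≡ 801 (mod 1717).
x_0 = 1426^429 mod 1717 = 801.
x_0 is neither 1 nor 1716, so continue squaring.
x_1 = 801^2 mod 1717 = 1160.
Reached i = s−1 = 1 without hitting −1: 1426 is a Miller–Rabin witness and 1717 is composite.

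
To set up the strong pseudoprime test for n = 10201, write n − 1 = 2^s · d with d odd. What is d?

Halving: 10200 → 5100 → 2550 → 1275; 1275 is odd.
So 10200 = 2^3 · 1275.

1275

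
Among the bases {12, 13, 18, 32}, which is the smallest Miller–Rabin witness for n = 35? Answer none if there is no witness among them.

n − 1 = 34 = 2^1 · 17, so s = 1 and d = 17.
Base 12: x_0 = 12^17 mod 35 = 17. x_0 ∉ {1, 34} and s = 1, so 12 is a Miller–Rabin witness and 35 is composite.
Base 13: x_0 = 13^17 mod 35 = 13. x_0 ∉ {1, 34} and s = 1, so 13 is a Miller–Rabin witness and 35 is composite.
Base 18: x_0 = 18^17 mod 35 = 23. x_0 ∉ {1, 34} and s = 1, so 18 is a Miller–Rabin witness and 35 is composite.
Base 32: x_0 = 32^17 mod 35 = 2. x_0 ∉ {1, 34} and s = 1, so 32 is a Miller–Rabin witness and 35 is composite.
The smallest witness among the given bases is 12.

12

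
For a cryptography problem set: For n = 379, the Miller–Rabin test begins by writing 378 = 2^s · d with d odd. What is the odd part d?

189

Halving: 378 → 189; 189 is odd.
So 378 = 2^1 · 189.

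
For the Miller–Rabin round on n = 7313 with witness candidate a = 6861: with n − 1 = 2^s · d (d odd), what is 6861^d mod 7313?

n − 1 = 7312 = 2^4 · 457, so s = 4 and d = 457.
Repeated squaring mod 7313: 6861^1 ≡ 6861, 6861^2 ≡ 6853, 6861^4 ≡ 6836, 6861^8 ≡ 826, 6861^16 ≡ 2167, 6861^32 ≡ 943, 6861^64 ≡ 4376, 6861^128 ≡ 3942, 6861^256 ≡ 6552.
457 = 256 + 128 + 64 + 8 + 1, so 6861^457 ≡ 6552·3942·4376·826·6861 ≡ 1457 (mod 7313).

1457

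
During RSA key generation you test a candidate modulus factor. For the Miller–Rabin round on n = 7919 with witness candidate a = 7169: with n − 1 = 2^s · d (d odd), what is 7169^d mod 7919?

7918

n − 1 = 7918 = 2^1 · 3959, so s = 1 and d = 3959.
Repeated squaring mod 7919: 7169^1 ≡ 7169, 7169^2 ≡ 251, 7169^4 ≡ 7568, 7169^8 ≡ 4416, 7169^16 ≡ 4478, 7169^32 ≡ 1576, 7169^64 ≡ 5129, 7169^128 ≡ 7642, 7169^256 ≡ 5458, 7169^512 ≡ 6405, 7169^1024 ≡ 3605, 7169^2048 ≡ 946.
3959 = 2048 + 1024 + 512 + 256 + 64 + 32 + 16 + 4 + 2 + 1, so 7169^3959 ≡ 946·3605·6405·5458·5129·1576·4478·7568·251·7169 ≡ 7918 (mod 7919).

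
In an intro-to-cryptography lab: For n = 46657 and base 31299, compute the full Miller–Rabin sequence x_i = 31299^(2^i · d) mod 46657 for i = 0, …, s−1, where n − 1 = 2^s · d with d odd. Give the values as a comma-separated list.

12137, 10620, 14431, 23570, 1, 1

n − 1 = 46656 = 2^6 · 729, so s = 6 and d = 729.
x_0 = 31299^729 mod 46657 = 12137.
x_1 = 12137^2 mod 46657 = 10620.
x_2 = 10620^2 mod 46657 = 14431.
x_3 = 14431^2 mod 46657 = 23570.
x_4 = 23570^2 mod 46657 = 1.
x_5 = 1^2 mod 46657 = 1.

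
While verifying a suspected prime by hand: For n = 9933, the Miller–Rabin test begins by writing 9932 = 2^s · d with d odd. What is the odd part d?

Halving: 9932 → 4966 → 2483; 2483 is odd.
So 9932 = 2^2 · 2483.

2483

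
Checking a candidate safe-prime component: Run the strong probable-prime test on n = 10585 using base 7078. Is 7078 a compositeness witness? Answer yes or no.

no

n − 1 = 10584 = 2^3 · 1323, so s = 3 and d = 1323.
x_0 = 7078^1323 mod 10585 = 5667.
x_0 is neither 1 nor 10584, so continue squaring.
x_1 = 5667^2 mod 10585 = 10584.
x_1 ≡ −1, so 7078 is not a witness.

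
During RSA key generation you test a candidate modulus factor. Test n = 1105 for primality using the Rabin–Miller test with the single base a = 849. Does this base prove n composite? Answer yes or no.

n − 1 = 1104 = 2^4 · 69, so s = 4 and d = 69.
x_0 = 849^69 mod 1105 = 1104.
x_0 = 1104 ≡ −1, so 849 is not a witness.

no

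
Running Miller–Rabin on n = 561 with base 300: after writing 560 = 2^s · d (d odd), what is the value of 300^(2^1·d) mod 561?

144

n − 1 = 560 = 2^4 · 35, so s = 4 and d = 35.
x_0 = 300^35 mod 561 = 243.
x_1 = 243^2 mod 561 = 144.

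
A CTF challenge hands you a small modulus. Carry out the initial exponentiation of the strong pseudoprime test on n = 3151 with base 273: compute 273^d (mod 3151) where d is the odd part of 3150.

n − 1 = 3150 = 2^1 · 1575, so s = 1 and d = 1575.
273^1575 mod 3151 = 1095.

1095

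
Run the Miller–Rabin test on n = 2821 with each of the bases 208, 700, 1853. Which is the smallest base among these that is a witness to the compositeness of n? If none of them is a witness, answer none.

208

n − 1 = 2820 = 2^2 · 705, so s = 2 and d = 705.
Base 208: x_0 = 208^705 mod 2821 = 650. x_0 is neither 1 nor 2820, so continue squaring. x_1 = 650^2 mod 2821 = 2171. Reached i = s−1 = 1 without hitting −1: 208 is a Miller–Rabin witness and 2821 is composite.
Base 700: x_0 = 700^705 mod 2821 = 931. x_0 is neither 1 nor 2820, so continue squaring. x_1 = 931^2 mod 2821 = 714. Reached i = s−1 = 1 without hitting −1: 700 is a Miller–Rabin witness and 2821 is composite.
Base 1853: x_0 = 1853^705 mod 2821 = 216. x_0 is neither 1 nor 2820, so continue squaring. x_1 = 216^2 mod 2821 = 1520. Reached i = s−1 = 1 without hitting −1: 1853 is a Miller–Rabin witness and 2821 is composite.
The smallest witness among the given bases is 208.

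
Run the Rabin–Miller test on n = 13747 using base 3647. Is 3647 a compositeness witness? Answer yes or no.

n − 1 = 13746 = 2^1 · 6873, so s = 1 and d = 6873.
Repeated squaring mod 13747: 3647^1 ≡ 3647, 3647^2 ≡ 7260, 3647^4 ≡ 1602, 3647^8 ≡ 9462, 3647^16 ≡ 8980, 3647^32 ≡ 498, 3647^64 ≡ 558, 3647^128 ≡ 8930, 3647^256 ≡ 12300, 3647^512 ≡ 4265, 3647^1024 ≡ 2944, 3647^2048 ≡ 6526, 3647^4096 ≡ 470.
6873 = 4096 + 2048 + 512 + 128 + 64 + 16 + 8 + 1, so 3647^6873 ≡ 470·6526·4265·8930·558·8980·9462·3647 ≡ 1 (mod 13747).
x_0 = 3647^6873 mod 13747 = 1.
x_0 = 1, so 3647 is not a witness.

no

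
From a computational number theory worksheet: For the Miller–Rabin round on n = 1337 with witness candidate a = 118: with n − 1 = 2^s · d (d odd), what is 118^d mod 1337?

1035

n − 1 = 1336 = 2^3 · 167, so s = 3 and d = 167.
118^167 mod 1337 = 1035.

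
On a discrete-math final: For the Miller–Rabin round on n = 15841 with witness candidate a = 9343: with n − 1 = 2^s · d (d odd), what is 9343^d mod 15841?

n − 1 = 15840 = 2^5 · 495, so s = 5 and d = 495.
Repeated squaring mod 15841: 9343^1 ≡ 9343, 9343^2 ≡ 7739, 9343^4 ≡ 13141, 9343^8 ≡ 3140, 9343^16 ≡ 6498, 9343^32 ≡ 7739, 9343^64 ≡ 13141, 9343^128 ≡ 3140, 9343^256 ≡ 6498.
495 = 256 + 128 + 64 + 32 + 8 + 4 + 2 + 1, so 9343^495 ≡ 6498·3140·13141·7739·3140·13141·7739·9343 ≡ 15840 (mod 15841).

15840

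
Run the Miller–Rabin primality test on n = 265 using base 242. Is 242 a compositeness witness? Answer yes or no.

no

n − 1 = 264 = 2^3 · 33, so s = 3 and d = 33.
x_0 = 242^33 mod 265 = 242.
x_0 is neither 1 nor 264, so continue squaring.
x_1 = 242^2 mod 265 = 264.
x_1 ≡ −1, so 242 is not a witness.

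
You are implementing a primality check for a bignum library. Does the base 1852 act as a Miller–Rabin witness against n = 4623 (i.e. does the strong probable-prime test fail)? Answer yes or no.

yes

n − 1 = 4622 = 2^1 · 2311, so s = 1 and d = 2311.
x_0 = 1852^2311 mod 4623 = 1852.
x_0 ∉ {1, 4622} and s = 1, so 1852 is a Miller–Rabin witness and 4623 is composite.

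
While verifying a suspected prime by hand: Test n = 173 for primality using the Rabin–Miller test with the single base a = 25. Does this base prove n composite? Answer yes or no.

no

n − 1 = 172 = 2^2 · 43, so s = 2 and d = 43.
x_0 = 25^43 mod 173 = 172.
x_0 = 172 ≡ −1, so 25 is not a witness.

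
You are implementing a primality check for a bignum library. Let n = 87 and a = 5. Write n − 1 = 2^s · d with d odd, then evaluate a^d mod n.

5

n − 1 = 86 = 2^1 · 43, so s = 1 and d = 43.
Repeated squaring mod 87: 5^1 ≡ 5, 5^2 ≡ 25, 5^4 ≡ 16, 5^8 ≡ 82, 5^16 ≡ 25, 5^32 ≡ 16.
43 = 32 + 8 + 2 + 1, so 5^43 ≡ 16·82·25·5 ≡ 5 (mod 87).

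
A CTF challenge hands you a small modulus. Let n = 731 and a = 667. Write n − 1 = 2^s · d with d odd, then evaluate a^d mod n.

n − 1 = 730 = 2^1 · 365, so s = 1 and d = 365.
667^365 mod 731 = 667.

667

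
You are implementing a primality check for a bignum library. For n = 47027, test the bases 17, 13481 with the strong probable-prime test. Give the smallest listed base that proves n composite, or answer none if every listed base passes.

n − 1 = 47026 = 2^1 · 23513, so s = 1 and d = 23513.
Base 17: x_0 = 17^23513 mod 47027 = 4570. x_0 ∉ {1, 47026} and s = 1, so 17 is a Miller–Rabin witness and 47027 is composite.
Base 13481: x_0 = 13481^23513 mod 47027 = 21791. x_0 ∉ {1, 47026} and s = 1, so 13481 is a Miller–Rabin witness and 47027 is composite.
The smallest witness among the given bases is 17.

17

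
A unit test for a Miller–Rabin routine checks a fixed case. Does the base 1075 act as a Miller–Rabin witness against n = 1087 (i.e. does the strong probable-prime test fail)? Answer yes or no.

no

n − 1 = 1086 = 2^1 · 543, so s = 1 and d = 543.
x_0 = 1075^543 mod 1087 = 1.
x_0 = 1, so 1075 is not a witness.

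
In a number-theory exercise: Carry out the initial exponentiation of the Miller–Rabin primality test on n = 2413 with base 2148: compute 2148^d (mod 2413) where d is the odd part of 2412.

n − 1 = 2412 = 2^2 · 603, so s = 2 and d = 603.
2148^603 mod 2413 = 571.

571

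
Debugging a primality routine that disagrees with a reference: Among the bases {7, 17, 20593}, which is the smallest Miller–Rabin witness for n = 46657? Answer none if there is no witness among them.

n − 1 = 46656 = 2^6 · 729, so s = 6 and d = 729.
Base 7: x_0 = 7^729 mod 46657 = 31858. x_0 is neither 1 nor 46656, so continue squaring. x_1 = 31858^2 mod 46657 = 2443. x_2 = 2443^2 mod 46657 = 42810. x_3 = 42810^2 mod 46657 = 9140. x_4 = 9140^2 mod 46657 = 23570. x_5 = 23570^2 mod 46657 = 1. x_5 = 1 but x_4 ≠ ±1, a nontrivial square root of 1 — 7 is a witness and 46657 is composite.
Base 17: x_0 = 17^729 mod 46657 = 31641. x_0 is neither 1 nor 46656, so continue squaring. x_1 = 31641^2 mod 46657 = 33632. x_2 = 33632^2 mod 46657 = 5773. x_3 = 5773^2 mod 46657 = 14431. x_4 = 14431^2 mod 46657 = 23570. x_5 = 23570^2 mod 46657 = 1. x_5 = 1 but x_4 ≠ ±1, a nontrivial square root of 1 — 17 is a witness and 46657 is composite.
Base 20593: x_0 = 20593^729 mod 46657 = 16316. x_0 is neither 1 nor 46656, so continue squaring. x_1 = 16316^2 mod 46657 = 33671. x_2 = 33671^2 mod 46657 = 17798. x_3 = 17798^2 mod 46657 = 14431. x_4 = 14431^2 mod 46657 = 23570. x_5 = 23570^2 mod 46657 = 1. x_5 = 1 but x_4 ≠ ±1, a nontrivial square root of 1 — 20593 is a witness and 46657 is composite.
The smallest witness among the given bases is 7.

7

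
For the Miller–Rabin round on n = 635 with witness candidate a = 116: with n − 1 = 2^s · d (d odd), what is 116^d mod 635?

n − 1 = 634 = 2^1 · 317, so s = 1 and d = 317.
By repeated squaring, 116^317 ≡ 6 (mod 635).

6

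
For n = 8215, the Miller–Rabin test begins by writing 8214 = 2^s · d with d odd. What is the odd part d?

Halving: 8214 → 4107; 4107 is odd.
So 8214 = 2^1 · 4107.

4107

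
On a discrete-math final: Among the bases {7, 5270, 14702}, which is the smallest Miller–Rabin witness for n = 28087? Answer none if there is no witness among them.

none

n − 1 = 28086 = 2^1 · 14043, so s = 1 and d = 14043.
Base 7: x_0 = 7^14043 mod 28087 = 1. x_0 = 1, so 7 is not a witness.
Base 5270: x_0 = 5270^14043 mod 28087 = 28086. x_0 = 28086 ≡ −1, so 5270 is not a witness.
Base 14702: x_0 = 14702^14043 mod 28087 = 28086. x_0 = 28086 ≡ −1, so 14702 is not a witness.
No listed base is a witness for 28087.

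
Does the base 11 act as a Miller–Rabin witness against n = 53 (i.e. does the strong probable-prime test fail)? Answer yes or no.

no

n − 1 = 52 = 2^2 · 13, so s = 2 and d = 13.
x_0 = 11^13 mod 53 = 52.
x_0 = 52 ≡ −1, so 11 is not a witness.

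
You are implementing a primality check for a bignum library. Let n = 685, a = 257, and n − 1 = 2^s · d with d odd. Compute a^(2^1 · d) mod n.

289

n − 1 = 684 = 2^2 · 171, so s = 2 and d = 171.
Repeated squaring mod 685: 257^1 ≡ 257, 257^2 ≡ 289, 257^4 ≡ 636, 257^8 ≡ 346, 257^16 ≡ 526, 257^32 ≡ 621, 257^64 ≡ 671, 257^128 ≡ 196.
171 = 128 + 32 + 8 + 2 + 1, so 257^171 ≡ 196·621·346·289·257 ≡ 428 (mod 685).
x_0 = 428.
x_1 = 428^2 mod 685 = 289.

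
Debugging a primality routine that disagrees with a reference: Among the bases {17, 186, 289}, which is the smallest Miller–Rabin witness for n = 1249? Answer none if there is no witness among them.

none

n − 1 = 1248 = 2^5 · 39, so s = 5 and d = 39.
Base 17: x_0 = 17^39 mod 1249 = 1248. x_0 = 1248 ≡ −1, so 17 is not a witness.
Base 186: x_0 = 186^39 mod 1249 = 664. x_0 is neither 1 nor 1248, so continue squaring. x_1 = 664^2 mod 1249 = 1248. x_1 ≡ −1, so 186 is not a witness.
Base 289: x_0 = 289^39 mod 1249 = 1. x_0 = 1, so 289 is not a witness.
No listed base is a witness for 1249.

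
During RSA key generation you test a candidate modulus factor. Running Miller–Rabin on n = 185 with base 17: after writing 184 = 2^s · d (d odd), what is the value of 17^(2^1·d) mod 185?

n − 1 = 184 = 2^3 · 23, so s = 3 and d = 23.
x_0 = 17^23 mod 185 = 18.
x_1 = 18^2 mod 185 = 139.

139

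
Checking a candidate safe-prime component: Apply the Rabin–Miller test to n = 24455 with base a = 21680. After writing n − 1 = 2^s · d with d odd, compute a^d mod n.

16570

n − 1 = 24454 = 2^1 · 12227, so s = 1 and d = 12227.
21680^12227 mod 24455 = 16570.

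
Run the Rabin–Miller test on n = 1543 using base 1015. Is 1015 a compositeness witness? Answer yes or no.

n − 1 = 1542 = 2^1 · 771, so s = 1 and d = 771.
x_0 = 1015^771 mod 1543 = 1542.
x_0 = 1542 ≡ −1, so 1015 is not a witness.

no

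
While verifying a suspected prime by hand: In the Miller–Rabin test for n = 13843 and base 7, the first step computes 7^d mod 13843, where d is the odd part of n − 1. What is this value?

9001

n − 1 = 13842 = 2^1 · 6921, so s = 1 and d = 6921.
7^6921 mod 13843 = 9001.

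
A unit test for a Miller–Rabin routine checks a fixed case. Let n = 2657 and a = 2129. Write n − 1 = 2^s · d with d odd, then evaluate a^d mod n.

n − 1 = 2656 = 2^5 · 83, so s = 5 and d = 83.
By repeated squaring, 2129^83 ≡ 2278 (mod 2657).

2278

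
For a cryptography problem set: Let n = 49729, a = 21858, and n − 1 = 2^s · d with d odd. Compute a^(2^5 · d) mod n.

26984

n − 1 = 49728 = 2^6 · 777, so s = 6 and d = 777.
x_0 = 21858^777 mod 49729 = 39695.
x_1 = 39695^2 mod 49729 = 29660.
x_2 = 29660^2 mod 49729 = 9590.
x_3 = 9590^2 mod 49729 = 19179.
x_4 = 19179^2 mod 49729 = 38357.
x_5 = 38357^2 mod 49729 = 26984.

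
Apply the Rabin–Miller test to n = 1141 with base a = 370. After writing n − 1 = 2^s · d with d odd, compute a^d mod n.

363

n − 1 = 1140 = 2^2 · 285, so s = 2 and d = 285.
370^285 mod 1141 = 363.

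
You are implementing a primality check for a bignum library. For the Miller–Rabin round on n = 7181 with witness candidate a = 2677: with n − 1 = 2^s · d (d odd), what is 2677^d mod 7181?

2535

n − 1 = 7180 = 2^2 · 1795, so s = 2 and d = 1795.
2677^1795 mod 7181 = 2535.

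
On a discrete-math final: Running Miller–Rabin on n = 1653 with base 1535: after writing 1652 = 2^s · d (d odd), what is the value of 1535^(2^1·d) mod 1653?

n − 1 = 1652 = 2^2 · 413, so s = 2 and d = 413.
x_0 = 1535^413 mod 1653 = 128.
x_1 = 128^2 mod 1653 = 1507.

1507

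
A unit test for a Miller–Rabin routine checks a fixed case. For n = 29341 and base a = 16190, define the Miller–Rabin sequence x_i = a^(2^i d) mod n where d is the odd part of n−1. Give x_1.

n − 1 = 29340 = 2^2 · 7335, so s = 2 and d = 7335.
Repeated squaring mod 29341: 16190^1 ≡ 16190, 16190^2 ≡ 12947, 16190^4 ≡ 29017, 16190^8 ≡ 16953, 16190^16 ≡ 9114, 16190^32 ≡ 625, 16190^64 ≡ 9192, 16190^128 ≡ 20125, 16190^256 ≡ 21802, 16190^512 ≡ 3004, 16190^1024 ≡ 16329, 16190^2048 ≡ 14574, 16190^4096 ≡ 1977.
7335 = 4096 + 2048 + 1024 + 128 + 32 + 4 + 2 + 1, so 16190^7335 ≡ 1977·14574·16329·20125·625·29017·12947·16190 ≡ 9212 (mod 29341).
x_0 = 9212.
x_1 = 9212^2 mod 29341 = 6772.

6772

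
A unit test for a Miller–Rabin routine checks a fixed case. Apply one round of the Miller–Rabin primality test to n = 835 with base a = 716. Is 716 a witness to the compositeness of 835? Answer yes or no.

n − 1 = 834 = 2^1 · 417, so s = 1 and d = 417.
x_0 = 716^417 mod 835 = 801.
x_0 ∉ {1, 834} and s = 1, so 716 is a Miller–Rabin witness and 835 is composite.

yes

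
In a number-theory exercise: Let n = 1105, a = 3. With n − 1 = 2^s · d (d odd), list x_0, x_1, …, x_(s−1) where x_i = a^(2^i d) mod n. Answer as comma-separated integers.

n − 1 = 1104 = 2^4 · 69, so s = 4 and d = 69.
x_0 = 3^69 mod 1105 = 1093.
x_1 = 1093^2 mod 1105 = 144.
x_2 = 144^2 mod 1105 = 846.
x_3 = 846^2 mod 1105 = 781.

1093, 144, 846, 781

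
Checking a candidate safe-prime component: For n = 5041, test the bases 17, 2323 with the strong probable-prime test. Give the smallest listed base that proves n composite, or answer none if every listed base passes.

n − 1 = 5040 = 2^4 · 315, so s = 4 and d = 315.
Base 17: x_0 = 17^315 mod 5041 = 3549. x_0 is neither 1 nor 5040, so continue squaring. x_1 = 3549^2 mod 5041 = 2983. x_2 = 2983^2 mod 5041 = 924. x_3 = 924^2 mod 5041 = 1847. Reached i = s−1 = 3 without hitting −1: 17 is a Miller–Rabin witness and 5041 is composite.
Base 2323: x_0 = 2323^315 mod 5041 = 3904. x_0 is neither 1 nor 5040, so continue squaring. x_1 = 3904^2 mod 5041 = 2273. x_2 = 2273^2 mod 5041 = 4545. x_3 = 4545^2 mod 5041 = 4048. Reached i = s−1 = 3 without hitting −1: 2323 is a Miller–Rabin witness and 5041 is composite.
The smallest witness among the given bases is 17.

17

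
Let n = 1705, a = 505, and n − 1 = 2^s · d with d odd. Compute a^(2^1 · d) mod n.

n − 1 = 1704 = 2^3 · 213, so s = 3 and d = 213.
x_0 = 505^213 mod 1705 = 450.
x_1 = 450^2 mod 1705 = 1310.

1310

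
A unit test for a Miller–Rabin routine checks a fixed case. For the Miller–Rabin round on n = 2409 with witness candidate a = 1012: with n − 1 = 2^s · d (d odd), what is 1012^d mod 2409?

n − 1 = 2408 = 2^3 · 301, so s = 3 and d = 301.
1012^301 mod 2409 = 2200.

2200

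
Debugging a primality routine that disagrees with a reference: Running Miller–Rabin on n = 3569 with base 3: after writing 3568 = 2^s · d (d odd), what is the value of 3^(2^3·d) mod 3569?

2809

n − 1 = 3568 = 2^4 · 223, so s = 4 and d = 223.
x_0 = 3^223 mod 3569 = 227.
x_1 = 227^2 mod 3569 = 1563.
x_2 = 1563^2 mod 3569 = 1773.
x_3 = 1773^2 mod 3569 = 2809.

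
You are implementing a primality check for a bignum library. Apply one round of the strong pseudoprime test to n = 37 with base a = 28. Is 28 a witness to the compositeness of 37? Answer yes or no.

n − 1 = 36 = 2^2 · 9, so s = 2 and d = 9.
By repeated squaring, 28^9 ≡ 36 (mod 37).
x_0 = 28^9 mod 37 = 36.
x_0 = 36 ≡ −1, so 28 is not a witness.

no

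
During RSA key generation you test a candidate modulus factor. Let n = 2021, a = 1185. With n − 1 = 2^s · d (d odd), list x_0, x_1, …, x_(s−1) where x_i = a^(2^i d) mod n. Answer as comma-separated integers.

1443, 619

n − 1 = 2020 = 2^2 · 505, so s = 2 and d = 505.
x_0 = 1185^505 mod 2021 = 1443.
x_1 = 1443^2 mod 2021 = 619.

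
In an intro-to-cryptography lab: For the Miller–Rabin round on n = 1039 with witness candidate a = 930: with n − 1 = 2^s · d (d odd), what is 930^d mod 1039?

1

n − 1 = 1038 = 2^1 · 519, so s = 1 and d = 519.
Repeated squaring mod 1039: 930^1 ≡ 930, 930^2 ≡ 452, 930^4 ≡ 660, 930^8 ≡ 259, 930^16 ≡ 585, 930^32 ≡ 394, 930^64 ≡ 425, 930^128 ≡ 878, 930^256 ≡ 985, 930^512 ≡ 838.
519 = 512 + 4 + 2 + 1, so 930^519 ≡ 838·660·452·930 ≡ 1 (mod 1039).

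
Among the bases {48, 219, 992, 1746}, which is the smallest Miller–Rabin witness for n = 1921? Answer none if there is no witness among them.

n − 1 = 1920 = 2^7 · 15, so s = 7 and d = 15.
Base 48: x_0 = 48^15 mod 1921 = 1881. x_0 is neither 1 nor 1920, so continue squaring. x_1 = 1881^2 mod 1921 = 1600. x_2 = 1600^2 mod 1921 = 1228. x_3 = 1228^2 mod 1921 = 1920. x_3 ≡ −1, so 48 is not a witness.
Base 219: x_0 = 219^15 mod 1921 = 671. x_0 is neither 1 nor 1920, so continue squaring. x_1 = 671^2 mod 1921 = 727. x_2 = 727^2 mod 1921 = 254. x_3 = 254^2 mod 1921 = 1123. x_4 = 1123^2 mod 1921 = 953. x_5 = 953^2 mod 1921 = 1497. x_6 = 1497^2 mod 1921 = 1123. Reached i = s−1 = 6 without hitting −1: 219 is a Miller–Rabin witness and 1921 is composite.
Base 992: x_0 = 992^15 mod 1921 = 190. x_0 is neither 1 nor 1920, so continue squaring. x_1 = 190^2 mod 1921 = 1522. x_2 = 1522^2 mod 1921 = 1679. x_3 = 1679^2 mod 1921 = 934. x_4 = 934^2 mod 1921 = 222. x_5 = 222^2 mod 1921 = 1259. x_6 = 1259^2 mod 1921 = 256. Reached i = s−1 = 6 without hitting −1: 992 is a Miller–Rabin witness and 1921 is composite.
Base 1746: x_0 = 1746^15 mod 1921 = 1217. x_0 is neither 1 nor 1920, so continue squaring. x_1 = 1217^2 mod 1921 = 1919. x_2 = 1919^2 mod 1921 = 4. x_3 = 4^2 mod 1921 = 16. x_4 = 16^2 mod 1921 = 256. x_5 = 256^2 mod 1921 = 222. x_6 = 222^2 mod 1921 = 1259. Reached i = s−1 = 6 without hitting −1: 1746 is a Miller–Rabin witness and 1921 is composite.
The smallest witness among the given bases is 219.

219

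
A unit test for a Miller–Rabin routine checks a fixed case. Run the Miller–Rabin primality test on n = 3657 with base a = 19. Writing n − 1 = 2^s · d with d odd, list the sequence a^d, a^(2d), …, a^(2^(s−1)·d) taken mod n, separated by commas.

n − 1 = 3656 = 2^3 · 457, so s = 3 and d = 457.
x_0 = 19^457 mod 3657 = 3586.
x_1 = 3586^2 mod 3657 = 1384.
x_2 = 1384^2 mod 3657 = 2845.

3586, 1384, 2845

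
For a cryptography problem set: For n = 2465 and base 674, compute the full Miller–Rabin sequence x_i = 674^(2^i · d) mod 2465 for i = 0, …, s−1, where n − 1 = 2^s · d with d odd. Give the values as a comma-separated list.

2234, 1596, 871, 1886, 1

n − 1 = 2464 = 2^5 · 77, so s = 5 and d = 77.
x_0 = 674^77 mod 2465 = 2234.
x_1 = 2234^2 mod 2465 = 1596.
x_2 = 1596^2 mod 2465 = 871.
x_3 = 871^2 mod 2465 = 1886.
x_4 = 1886^2 mod 2465 = 1.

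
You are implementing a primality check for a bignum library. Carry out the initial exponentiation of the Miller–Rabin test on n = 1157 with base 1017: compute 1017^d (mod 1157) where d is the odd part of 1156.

237

n − 1 = 1156 = 2^2 · 289, so s = 2 and d = 289.
By repeated squaring, 1017^289 ≡ 237 (mod 1157).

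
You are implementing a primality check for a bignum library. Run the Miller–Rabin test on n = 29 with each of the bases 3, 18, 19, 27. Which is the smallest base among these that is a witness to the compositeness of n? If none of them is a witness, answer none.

n − 1 = 28 = 2^2 · 7, so s = 2 and d = 7.
Base 3: x_0 = 3^7 mod 29 = 12. x_0 is neither 1 nor 28, so continue squaring. x_1 = 12^2 mod 29 = 28. x_1 ≡ −1, so 3 is not a witness.
Base 18: x_0 = 18^7 mod 29 = 17. x_0 is neither 1 nor 28, so continue squaring. x_1 = 17^2 mod 29 = 28. x_1 ≡ −1, so 18 is not a witness.
Base 19: x_0 = 19^7 mod 29 = 12. x_0 is neither 1 nor 28, so continue squaring. x_1 = 12^2 mod 29 = 28. x_1 ≡ −1, so 19 is not a witness.
Base 27: x_0 = 27^7 mod 29 = 17. x_0 is neither 1 nor 28, so continue squaring. x_1 = 17^2 mod 29 = 28. x_1 ≡ −1, so 27 is not a witness.
No listed base is a witness for 29.

none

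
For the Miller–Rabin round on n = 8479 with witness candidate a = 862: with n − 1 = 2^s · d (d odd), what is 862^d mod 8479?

145

n − 1 = 8478 = 2^1 · 4239, so s = 1 and d = 4239.
862^4239 mod 8479 = 145.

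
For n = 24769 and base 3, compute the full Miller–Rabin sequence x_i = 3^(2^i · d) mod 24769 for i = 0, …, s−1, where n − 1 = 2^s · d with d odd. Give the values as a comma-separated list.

n − 1 = 24768 = 2^6 · 387, so s = 6 and d = 387.
x_0 = 3^387 mod 24769 = 20886.
x_1 = 20886^2 mod 24769 = 18137.
x_2 = 18137^2 mod 24769 = 18449.
x_3 = 18449^2 mod 24769 = 14772.
x_4 = 14772^2 mod 24769 = 21863.
x_5 = 21863^2 mod 24769 = 23376.

20886, 18137, 18449, 14772, 21863, 23376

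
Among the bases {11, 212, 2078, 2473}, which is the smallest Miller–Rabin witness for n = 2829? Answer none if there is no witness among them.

n − 1 = 2828 = 2^2 · 707, so s = 2 and d = 707.
Base 11: x_0 = 11^707 mod 2829 = 1400. x_0 is neither 1 nor 2828, so continue squaring. x_1 = 1400^2 mod 2829 = 2332. Reached i = s−1 = 1 without hitting −1: 11 is a Miller–Rabin witness and 2829 is composite.
Base 212: x_0 = 212^707 mod 2829 = 2402. x_0 is neither 1 nor 2828, so continue squaring. x_1 = 2402^2 mod 2829 = 1273. Reached i = s−1 = 1 without hitting −1: 212 is a Miller–Rabin witness and 2829 is composite.
Base 2078: x_0 = 2078^707 mod 2829 = 1133. x_0 is neither 1 nor 2828, so continue squaring. x_1 = 1133^2 mod 2829 = 2152. Reached i = s−1 = 1 without hitting −1: 2078 is a Miller–Rabin witness and 2829 is composite.
Base 2473: x_0 = 2473^707 mod 2829 = 2188. x_0 is neither 1 nor 2828, so continue squaring. x_1 = 2188^2 mod 2829 = 676. Reached i = s−1 = 1 without hitting −1: 2473 is a Miller–Rabin witness and 2829 is composite.
The smallest witness among the given bases is 11.

11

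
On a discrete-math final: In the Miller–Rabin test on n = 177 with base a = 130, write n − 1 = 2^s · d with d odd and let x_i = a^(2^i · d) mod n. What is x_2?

n − 1 = 176 = 2^4 · 11, so s = 4 and d = 11.
x_0 = 130^11 mod 177 = 121.
x_1 = 121^2 mod 177 = 127.
x_2 = 127^2 mod 177 = 22.

22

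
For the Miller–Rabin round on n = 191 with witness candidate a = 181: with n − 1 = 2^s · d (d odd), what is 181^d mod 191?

n − 1 = 190 = 2^1 · 95, so s = 1 and d = 95.
By repeated squaring, 181^95 ≡ 190 (mod 191).

190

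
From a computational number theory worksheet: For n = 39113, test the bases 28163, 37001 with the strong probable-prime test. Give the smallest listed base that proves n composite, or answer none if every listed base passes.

none

n − 1 = 39112 = 2^3 · 4889, so s = 3 and d = 4889.
Base 28163: x_0 = 28163^4889 mod 39113 = 3840. x_0 is neither 1 nor 39112, so continue squaring. x_1 = 3840^2 mod 39113 = 39112. x_1 ≡ −1, so 28163 is not a witness.
Base 37001: x_0 = 37001^4889 mod 39113 = 3840. x_0 is neither 1 nor 39112, so continue squaring. x_1 = 3840^2 mod 39113 = 39112. x_1 ≡ −1, so 37001 is not a witness.
No listed base is a witness for 39113.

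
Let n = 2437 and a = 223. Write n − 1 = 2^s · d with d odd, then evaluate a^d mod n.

n − 1 = 2436 = 2^2 · 609, so s = 2 and d = 609.
223^609 mod 2437 = 2039.

2039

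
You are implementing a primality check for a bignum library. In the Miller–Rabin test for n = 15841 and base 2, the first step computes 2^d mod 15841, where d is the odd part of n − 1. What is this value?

1

n − 1 = 15840 = 2^5 · 495, so s = 5 and d = 495.
2^495 mod 15841 = 1.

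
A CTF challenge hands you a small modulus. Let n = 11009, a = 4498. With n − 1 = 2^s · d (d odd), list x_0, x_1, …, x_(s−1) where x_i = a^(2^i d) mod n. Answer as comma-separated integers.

n − 1 = 11008 = 2^8 · 43, so s = 8 and d = 43.
x_0 = 4498^43 mod 11009 = 2192.
x_1 = 2192^2 mod 11009 = 4940.
x_2 = 4940^2 mod 11009 = 7656.
x_3 = 7656^2 mod 11009 = 2420.
x_4 = 2420^2 mod 11009 = 10621.
x_5 = 10621^2 mod 11009 = 7427.
x_6 = 7427^2 mod 11009 = 5239.
x_7 = 5239^2 mod 11009 = 1684.

2192, 4940, 7656, 2420, 10621, 7427, 5239, 1684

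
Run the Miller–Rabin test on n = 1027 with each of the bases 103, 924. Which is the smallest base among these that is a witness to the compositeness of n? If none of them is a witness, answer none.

none

n − 1 = 1026 = 2^1 · 513, so s = 1 and d = 513.
Base 103: x_0 = 103^513 mod 1027 = 1026. x_0 = 1026 ≡ −1, so 103 is not a witness.
Base 924: x_0 = 924^513 mod 1027 = 1. x_0 = 1, so 924 is not a witness.
No listed base is a witness for 1027.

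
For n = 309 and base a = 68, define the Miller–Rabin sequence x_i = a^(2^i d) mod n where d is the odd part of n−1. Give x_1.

n − 1 = 308 = 2^2 · 77, so s = 2 and d = 77.
Repeated squaring mod 309: 68^1 ≡ 68, 68^2 ≡ 298, 68^4 ≡ 121, 68^8 ≡ 118, 68^16 ≡ 19, 68^32 ≡ 52, 68^64 ≡ 232.
77 = 64 + 8 + 4 + 1, so 68^77 ≡ 232·118·121·68 ≡ 161 (mod 309).
x_0 = 161.
x_1 = 161^2 mod 309 = 274.

274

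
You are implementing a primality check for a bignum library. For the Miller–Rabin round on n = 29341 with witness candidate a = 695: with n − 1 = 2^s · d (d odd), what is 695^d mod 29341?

26424

n − 1 = 29340 = 2^2 · 7335, so s = 2 and d = 7335.
695^7335 mod 29341 = 26424.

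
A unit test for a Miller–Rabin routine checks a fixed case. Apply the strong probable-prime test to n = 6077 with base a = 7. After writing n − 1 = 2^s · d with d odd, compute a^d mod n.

979

n − 1 = 6076 = 2^2 · 1519, so s = 2 and d = 1519.
7^1519 mod 6077 = 979.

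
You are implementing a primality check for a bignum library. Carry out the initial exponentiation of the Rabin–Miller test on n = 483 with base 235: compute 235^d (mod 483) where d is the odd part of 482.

n − 1 = 482 = 2^1 · 241, so s = 1 and d = 241.
235^241 mod 483 = 382.

382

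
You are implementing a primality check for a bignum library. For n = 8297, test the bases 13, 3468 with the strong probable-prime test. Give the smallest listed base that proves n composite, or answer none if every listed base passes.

none

n − 1 = 8296 = 2^3 · 1037, so s = 3 and d = 1037.
Base 13: x_0 = 13^1037 mod 8297 = 6200. x_0 is neither 1 nor 8296, so continue squaring. x_1 = 6200^2 mod 8297 = 8296. x_1 ≡ −1, so 13 is not a witness.
Base 3468: x_0 = 3468^1037 mod 8297 = 3899. x_0 is neither 1 nor 8296, so continue squaring. x_1 = 3899^2 mod 8297 = 2097. x_2 = 2097^2 mod 8297 = 8296. x_2 ≡ −1, so 3468 is not a witness.
No listed base is a witness for 8297.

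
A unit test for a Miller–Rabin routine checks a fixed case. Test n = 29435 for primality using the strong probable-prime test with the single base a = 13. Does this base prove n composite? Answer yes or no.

n − 1 = 29434 = 2^1 · 14717, so s = 1 and d = 14717.
x_0 = 13^14717 mod 29435 = 8693.
x_0 ∉ {1, 29434} and s = 1, so 13 is a Miller–Rabin witness and 29435 is composite.

yes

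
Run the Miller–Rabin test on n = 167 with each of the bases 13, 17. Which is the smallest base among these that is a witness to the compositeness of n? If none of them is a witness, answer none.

none

n − 1 = 166 = 2^1 · 83, so s = 1 and d = 83.
Base 13: x_0 = 13^83 mod 167 = 166. x_0 = 166 ≡ −1, so 13 is not a witness.
Base 17: x_0 = 17^83 mod 167 = 166. x_0 = 166 ≡ −1, so 17 is not a witness.
No listed base is a witness for 167.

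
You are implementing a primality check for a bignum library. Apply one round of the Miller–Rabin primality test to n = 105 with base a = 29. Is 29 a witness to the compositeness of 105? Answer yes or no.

yes

n − 1 = 104 = 2^3 · 13, so s = 3 and d = 13.
x_0 = 29^13 mod 105 = 29.
x_0 is neither 1 nor 104, so continue squaring.
x_1 = 29^2 mod 105 = 1.
x_1 = 1 but x_0 ≠ ±1, a nontrivial square root of 1 — 29 is a witness and 105 is composite.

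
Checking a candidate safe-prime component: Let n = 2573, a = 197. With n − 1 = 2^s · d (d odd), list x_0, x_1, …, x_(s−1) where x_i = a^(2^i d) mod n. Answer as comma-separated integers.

n − 1 = 2572 = 2^2 · 643, so s = 2 and d = 643.
x_0 = 197^643 mod 2573 = 21.
x_1 = 21^2 mod 2573 = 441.

21, 441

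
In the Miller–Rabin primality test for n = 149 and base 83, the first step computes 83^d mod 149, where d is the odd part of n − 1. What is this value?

44

n − 1 = 148 = 2^2 · 37, so s = 2 and d = 37.
83^37 mod 149 = 44.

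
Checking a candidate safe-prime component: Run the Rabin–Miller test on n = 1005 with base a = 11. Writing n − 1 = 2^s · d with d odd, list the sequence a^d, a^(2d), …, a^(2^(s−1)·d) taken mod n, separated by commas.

n − 1 = 1004 = 2^2 · 251, so s = 2 and d = 251.
x_0 = 11^251 mod 1005 = 296.
x_1 = 296^2 mod 1005 = 181.

296, 181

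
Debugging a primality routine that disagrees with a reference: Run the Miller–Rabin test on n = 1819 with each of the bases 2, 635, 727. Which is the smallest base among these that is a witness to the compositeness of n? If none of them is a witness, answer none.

2

n − 1 = 1818 = 2^1 · 909, so s = 1 and d = 909.
Base 2: x_0 = 2^909 mod 1819 = 814. x_0 ∉ {1, 1818} and s = 1, so 2 is a Miller–Rabin witness and 1819 is composite.
Base 635: x_0 = 635^909 mod 1819 = 1353. x_0 ∉ {1, 1818} and s = 1, so 635 is a Miller–Rabin witness and 1819 is composite.
Base 727: x_0 = 727^909 mod 1819 = 982. x_0 ∉ {1, 1818} and s = 1, so 727 is a Miller–Rabin witness and 1819 is composite.
The smallest witness among the given bases is 2.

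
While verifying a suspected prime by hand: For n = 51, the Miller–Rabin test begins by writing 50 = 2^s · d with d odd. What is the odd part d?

Halving: 50 → 25; 25 is odd.
So 50 = 2^1 · 25.

25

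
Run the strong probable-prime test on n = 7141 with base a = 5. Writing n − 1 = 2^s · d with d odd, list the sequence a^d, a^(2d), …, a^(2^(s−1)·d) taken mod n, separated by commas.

n − 1 = 7140 = 2^2 · 1785, so s = 2 and d = 1785.
x_0 = 5^1785 mod 7141 = 2835.
x_1 = 2835^2 mod 7141 = 3600.

2835, 3600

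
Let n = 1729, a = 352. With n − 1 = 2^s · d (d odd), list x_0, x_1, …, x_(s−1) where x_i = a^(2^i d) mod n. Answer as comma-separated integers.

n − 1 = 1728 = 2^6 · 27, so s = 6 and d = 27.
x_0 = 352^27 mod 1729 = 911.
x_1 = 911^2 mod 1729 = 1.
x_2 = 1^2 mod 1729 = 1.
x_3 = 1^2 mod 1729 = 1.
x_4 = 1^2 mod 1729 = 1.
x_5 = 1^2 mod 1729 = 1.

911, 1, 1, 1, 1, 1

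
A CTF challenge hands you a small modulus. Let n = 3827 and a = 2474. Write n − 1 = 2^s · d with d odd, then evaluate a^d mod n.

1518

n − 1 = 3826 = 2^1 · 1913, so s = 1 and d = 1913.
Repeated squaring mod 3827: 2474^1 ≡ 2474, 2474^2 ≡ 1303, 2474^4 ≡ 2448, 2474^8 ≡ 3449, 2474^16 ≡ 1285, 2474^32 ≡ 1788, 2474^64 ≡ 1399, 2474^128 ≡ 1604, 2474^256 ≡ 1072, 2474^512 ≡ 1084, 2474^1024 ≡ 167.
1913 = 1024 + 512 + 256 + 64 + 32 + 16 + 8 + 1, so 2474^1913 ≡ 167·1084·1072·1399·1788·1285·3449·2474 ≡ 1518 (mod 3827).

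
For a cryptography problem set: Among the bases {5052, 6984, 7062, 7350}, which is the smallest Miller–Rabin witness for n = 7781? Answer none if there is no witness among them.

n − 1 = 7780 = 2^2 · 1945, so s = 2 and d = 1945.
Base 5052: x_0 = 5052^1945 mod 7781 = 7780. x_0 = 7780 ≡ −1, so 5052 is not a witness.
Base 6984: x_0 = 6984^1945 mod 7781 = 5616. x_0 is neither 1 nor 7780, so continue squaring. x_1 = 5616^2 mod 7781 = 3063. Reached i = s−1 = 1 without hitting −1: 6984 is a Miller–Rabin witness and 7781 is composite.
Base 7062: x_0 = 7062^1945 mod 7781 = 2505. x_0 is neither 1 nor 7780, so continue squaring. x_1 = 2505^2 mod 7781 = 3539. Reached i = s−1 = 1 without hitting −1: 7062 is a Miller–Rabin witness and 7781 is composite.
Base 7350: x_0 = 7350^1945 mod 7781 = 2269. x_0 is neither 1 nor 7780, so continue squaring. x_1 = 2269^2 mod 7781 = 5120. Reached i = s−1 = 1 without hitting −1: 7350 is a Miller–Rabin witness and 7781 is composite.
The smallest witness among the given bases is 6984.

6984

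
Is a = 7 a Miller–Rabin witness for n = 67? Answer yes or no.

no

n − 1 = 66 = 2^1 · 33, so s = 1 and d = 33.
x_0 = 7^33 mod 67 = 66.
x_0 = 66 ≡ −1, so 7 is not a witness.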